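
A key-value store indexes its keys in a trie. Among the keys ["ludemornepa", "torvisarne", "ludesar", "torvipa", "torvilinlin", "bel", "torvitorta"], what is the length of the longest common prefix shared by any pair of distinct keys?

5

Equivalently: take the maximum, over all pairs, of their longest common prefix length.
"torvilinlin" and "torvipa" agree on "torvi" (5 characters) before diverging; nothing deeper is shared.
Longest shared-prefix length: 5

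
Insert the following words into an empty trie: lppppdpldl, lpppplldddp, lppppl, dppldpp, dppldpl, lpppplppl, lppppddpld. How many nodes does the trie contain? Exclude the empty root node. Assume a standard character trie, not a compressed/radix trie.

Count nodes per top-level branch (shared prefixes stored once):
  'd'-branch (dppldpl, dppldpp): 8 nodes
  'l'-branch (lppppddpld, lppppdpldl, lppppl, lpppplldddp, lpppplppl): 23 nodes
Sum: 31

31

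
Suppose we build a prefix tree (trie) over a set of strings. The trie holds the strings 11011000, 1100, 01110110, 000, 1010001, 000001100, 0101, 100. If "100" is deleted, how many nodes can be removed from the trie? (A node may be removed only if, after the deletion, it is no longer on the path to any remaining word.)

1

A node on "100"'s path can go only if nothing else ends at it or branches off below it.
The suffix "0" (1 node) is used only by "100"; the node for "10" still has the child "1", so pruning stops there.
Nodes removed: 1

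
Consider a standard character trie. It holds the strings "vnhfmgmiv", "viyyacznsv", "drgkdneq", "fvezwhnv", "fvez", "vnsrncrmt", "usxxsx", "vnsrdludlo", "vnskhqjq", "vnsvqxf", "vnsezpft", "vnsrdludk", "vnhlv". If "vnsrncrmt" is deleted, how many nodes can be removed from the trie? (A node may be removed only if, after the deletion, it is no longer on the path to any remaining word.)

After clearing the end-marker at "vnsrncrmt", prune upward until reaching a node still needed by another word.
The suffix "ncrmt" (5 nodes) is used only by "vnsrncrmt"; the node for "vnsr" still has the child "d", so pruning stops there.
Nodes removed: 5

5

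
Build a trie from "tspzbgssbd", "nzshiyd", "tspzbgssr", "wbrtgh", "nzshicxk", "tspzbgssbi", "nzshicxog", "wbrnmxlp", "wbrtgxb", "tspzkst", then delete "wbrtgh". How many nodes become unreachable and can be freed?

After clearing the end-marker at "wbrtgh", prune upward until reaching a node still needed by another word.
The suffix "h" (1 node) is used only by "wbrtgh"; the node for "wbrtg" still has the child "x", so pruning stops there.
Nodes removed: 1

1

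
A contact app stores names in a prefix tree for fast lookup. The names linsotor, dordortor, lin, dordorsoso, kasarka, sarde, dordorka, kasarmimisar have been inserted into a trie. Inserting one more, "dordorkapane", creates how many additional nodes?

4

The longest prefix of "dordorkapane" already in the trie is "dordorka" (length 8).
New nodes needed: |"dordorkapane"| − 8 = 12 − 8 = 4.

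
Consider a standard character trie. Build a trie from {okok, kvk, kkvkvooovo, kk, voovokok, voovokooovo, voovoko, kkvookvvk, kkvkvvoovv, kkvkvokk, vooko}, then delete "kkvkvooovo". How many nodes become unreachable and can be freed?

Walk "kkvkvooovo" from the leaf back toward the root, removing each node that no remaining word uses.
The suffix "oovo" (4 nodes) is used only by "kkvkvooovo"; the node for "kkvkvo" still has the child "k", so pruning stops there.
Nodes removed: 4

4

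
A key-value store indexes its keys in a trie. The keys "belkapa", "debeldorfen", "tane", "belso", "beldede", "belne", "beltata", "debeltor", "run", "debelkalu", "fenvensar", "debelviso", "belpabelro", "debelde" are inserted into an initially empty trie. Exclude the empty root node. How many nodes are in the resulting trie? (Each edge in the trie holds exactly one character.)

For each word, the new-node count is its length minus the longest prefix already in the trie:
  "belkapa" → 7 new (b, e, l, k, a, p, a)
  "debeldorfen" → 11 new (d, e, b, e, l, d, o, r, f, e, n)
  "tane" → 4 new (t, a, n, e)
  "belso" → prefix "bel" already present; 2 new (s, o)
  "beldede" → prefix "bel" already present; 4 new (d, e, d, e)
  "belne" → prefix "bel" already present; 2 new (n, e)
  "beltata" → prefix "bel" already present; 4 new (t, a, t, a)
  "debeltor" → prefix "debel" already present; 3 new (t, o, r)
  "run" → 3 new (r, u, n)
  "debelkalu" → prefix "debel" already present; 4 new (k, a, l, u)
  "fenvensar" → 9 new (f, e, n, v, e, n, s, a, r)
  "debelviso" → prefix "debel" already present; 4 new (v, i, s, o)
  "belpabelro" → prefix "bel" already present; 7 new (p, a, b, e, l, r, o)
  "debelde" → prefix "debeld" already present; 1 new (e)
Total nodes = 7 + 11 + 4 + 2 + 4 + 2 + 4 + 3 + 3 + 4 + 9 + 4 + 7 + 1 = 65

65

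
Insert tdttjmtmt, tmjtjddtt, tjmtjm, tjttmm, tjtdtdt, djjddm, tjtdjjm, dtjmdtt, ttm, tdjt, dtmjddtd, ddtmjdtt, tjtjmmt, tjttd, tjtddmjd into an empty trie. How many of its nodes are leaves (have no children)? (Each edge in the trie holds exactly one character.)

Leaves are exactly the stored words that no other stored word extends.
Those words: "ddtmjdtt", "djjddm", "dtjmdtt", "dtmjddtd", "tdjt", "tdttjmtmt", "tjmtjm", "tjtddmjd", "tjtdjjm", "tjtdtdt", "tjtjmmt", "tjttd", "tjttmm", "tmjtjddtt", "ttm"
Leaf count: 15

15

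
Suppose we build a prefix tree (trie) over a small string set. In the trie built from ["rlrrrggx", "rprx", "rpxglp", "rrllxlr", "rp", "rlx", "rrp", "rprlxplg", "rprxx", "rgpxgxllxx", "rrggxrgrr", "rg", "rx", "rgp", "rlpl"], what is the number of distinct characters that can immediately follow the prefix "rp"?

Follow the path "rp" to its node, then look at its outgoing edges.
Characters that immediately follow "rp" among the stored strings: {r, x}.
That node has 2 child edges.

2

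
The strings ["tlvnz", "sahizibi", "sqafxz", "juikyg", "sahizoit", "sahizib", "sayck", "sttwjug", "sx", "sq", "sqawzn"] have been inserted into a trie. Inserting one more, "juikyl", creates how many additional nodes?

1

The longest prefix of "juikyl" already in the trie is "juiky" (length 5).
So 6 − 5 = 1 new nodes.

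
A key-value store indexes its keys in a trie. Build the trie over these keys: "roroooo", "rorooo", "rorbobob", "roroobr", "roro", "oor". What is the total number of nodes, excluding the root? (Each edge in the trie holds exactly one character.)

17

Trace insertions, counting only characters that open a new branch:
  "roroooo" → 7 new (r, o, r, o, o, o, o)
  "rorooo" → prefix "rorooo" already present; 0 new (none)
  "rorbobob" → prefix "ror" already present; 5 new (b, o, b, o, b)
  "roroobr" → prefix "roroo" already present; 2 new (b, r)
  "roro" → prefix "roro" already present; 0 new (none)
  "oor" → 3 new (o, o, r)
Total nodes = 7 + 0 + 5 + 2 + 0 + 3 = 17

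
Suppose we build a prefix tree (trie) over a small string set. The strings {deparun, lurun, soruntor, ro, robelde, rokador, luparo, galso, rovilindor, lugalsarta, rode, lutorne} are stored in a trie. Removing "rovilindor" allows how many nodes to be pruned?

8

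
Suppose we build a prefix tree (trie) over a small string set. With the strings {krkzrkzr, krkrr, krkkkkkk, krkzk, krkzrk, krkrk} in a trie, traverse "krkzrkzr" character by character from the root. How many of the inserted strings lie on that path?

Traverse "krkzrkzr" character by character; count nodes along the way that are marked as word ends.
Prefixes of the query that are stored words: "krkzrk", "krkzrkzr"
Count: 2

2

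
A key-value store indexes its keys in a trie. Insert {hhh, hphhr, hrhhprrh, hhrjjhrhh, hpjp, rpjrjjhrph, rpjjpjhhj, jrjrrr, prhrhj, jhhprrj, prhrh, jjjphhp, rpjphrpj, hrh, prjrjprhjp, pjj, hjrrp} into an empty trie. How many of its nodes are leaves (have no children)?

A leaf is a node with no children — equivalently, the end of a word that is not a proper prefix of any other stored word.
Those words: "hhh", "hhrjjhrhh", "hjrrp", "hphhr", "hpjp", "hrhhprrh", "jhhprrj", "jjjphhp", "jrjrrr", "pjj", "prhrhj", "prjrjprhjp", "rpjjpjhhj", "rpjphrpj", "rpjrjjhrph"
Leaf count: 15

15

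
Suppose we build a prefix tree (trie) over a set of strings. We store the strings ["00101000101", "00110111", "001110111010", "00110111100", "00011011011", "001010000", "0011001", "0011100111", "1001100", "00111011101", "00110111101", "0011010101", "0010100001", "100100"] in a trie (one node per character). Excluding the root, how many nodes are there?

For each word, the new-node count is its length minus the longest prefix already in the trie:
  "00101000101" → 11 new (0, 0, 1, 0, 1, 0, 0, 0, 1, 0, 1)
  "00110111" → prefix "001" already present; 5 new (1, 0, 1, 1, 1)
  "001110111010" → prefix "0011" already present; 8 new (1, 0, 1, 1, 1, 0, 1, 0)
  "00110111100" → prefix "00110111" already present; 3 new (1, 0, 0)
  "00011011011" → prefix "00" already present; 9 new (0, 1, 1, 0, 1, 1, 0, 1, 1)
  "001010000" → prefix "00101000" already present; 1 new (0)
  "0011001" → prefix "00110" already present; 2 new (0, 1)
  "0011100111" → prefix "001110" already present; 4 new (0, 1, 1, 1)
  "1001100" → 7 new (1, 0, 0, 1, 1, 0, 0)
  "00111011101" → prefix "00111011101" already present; 0 new (none)
  "00110111101" → prefix "0011011110" already present; 1 new (1)
  "0011010101" → prefix "001101" already present; 4 new (0, 1, 0, 1)
  "0010100001" → prefix "001010000" already present; 1 new (1)
  "100100" → prefix "1001" already present; 2 new (0, 0)
Total nodes = 11 + 5 + 8 + 3 + 9 + 1 + 2 + 4 + 7 + 0 + 1 + 4 + 1 + 2 = 58

58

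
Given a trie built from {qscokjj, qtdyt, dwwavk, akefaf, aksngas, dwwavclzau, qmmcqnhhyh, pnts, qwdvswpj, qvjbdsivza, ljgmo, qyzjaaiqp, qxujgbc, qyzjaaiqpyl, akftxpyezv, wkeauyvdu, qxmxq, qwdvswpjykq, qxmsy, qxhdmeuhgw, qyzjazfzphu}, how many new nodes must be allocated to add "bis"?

3

No existing word starts with "b", so every character of "bis" needs a new node.
3 − 0 = 3 new nodes.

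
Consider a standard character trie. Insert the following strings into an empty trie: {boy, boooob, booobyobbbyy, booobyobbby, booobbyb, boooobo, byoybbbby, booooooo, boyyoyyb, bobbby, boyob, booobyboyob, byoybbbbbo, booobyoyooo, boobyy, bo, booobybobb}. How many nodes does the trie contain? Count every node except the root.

57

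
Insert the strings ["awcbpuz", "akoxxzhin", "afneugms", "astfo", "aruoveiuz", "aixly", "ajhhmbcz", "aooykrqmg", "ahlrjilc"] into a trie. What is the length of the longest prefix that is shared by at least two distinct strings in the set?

Equivalently: take the maximum, over all pairs, of their longest common prefix length.
"afneugms" and "ahlrjilc" agree on "a" (1 characters) before diverging; nothing deeper is shared.
Longest shared-prefix length: 1

1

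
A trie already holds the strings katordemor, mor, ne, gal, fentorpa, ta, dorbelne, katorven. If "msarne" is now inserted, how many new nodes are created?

5

"m" is already a path in the trie; the remaining "sarne" must be added.
Each of the 5 remaining characters creates one node.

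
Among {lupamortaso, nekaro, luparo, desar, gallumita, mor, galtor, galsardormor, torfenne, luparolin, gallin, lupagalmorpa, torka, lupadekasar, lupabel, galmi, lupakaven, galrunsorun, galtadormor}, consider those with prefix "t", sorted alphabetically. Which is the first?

Words with prefix "t", in lexicographic order: "torfenne", "torka"
Position 1: torfenne

torfenne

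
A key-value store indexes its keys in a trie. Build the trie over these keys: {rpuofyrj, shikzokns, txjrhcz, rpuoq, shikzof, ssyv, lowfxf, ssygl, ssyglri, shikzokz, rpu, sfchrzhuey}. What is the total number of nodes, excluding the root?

49

For each word, the new-node count is its length minus the longest prefix already in the trie:
  "rpuofyrj" → 8 new (r, p, u, o, f, y, r, j)
  "shikzokns" → 9 new (s, h, i, k, z, o, k, n, s)
  "txjrhcz" → 7 new (t, x, j, r, h, c, z)
  "rpuoq" → prefix "rpuo" already present; 1 new (q)
  "shikzof" → prefix "shikzo" already present; 1 new (f)
  "ssyv" → prefix "s" already present; 3 new (s, y, v)
  "lowfxf" → 6 new (l, o, w, f, x, f)
  "ssygl" → prefix "ssy" already present; 2 new (g, l)
  "ssyglri" → prefix "ssygl" already present; 2 new (r, i)
  "shikzokz" → prefix "shikzok" already present; 1 new (z)
  "rpu" → prefix "rpu" already present; 0 new (none)
  "sfchrzhuey" → prefix "s" already present; 9 new (f, c, h, r, z, h, u, e, y)
Total nodes = 8 + 9 + 7 + 1 + 1 + 3 + 6 + 2 + 2 + 1 + 0 + 9 = 49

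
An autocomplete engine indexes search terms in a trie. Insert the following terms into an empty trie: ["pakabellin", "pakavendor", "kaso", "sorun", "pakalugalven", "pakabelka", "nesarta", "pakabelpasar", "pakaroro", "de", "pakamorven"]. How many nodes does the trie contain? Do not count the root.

Insert word by word; a character creates a node only if that edge doesn't already exist:
  "pakabellin" → 10 new (p, a, k, a, b, e, l, l, i, n)
  "pakavendor" → prefix "paka" already present; 6 new (v, e, n, d, o, r)
  "kaso" → 4 new (k, a, s, o)
  "sorun" → 5 new (s, o, r, u, n)
  "pakalugalven" → prefix "paka" already present; 8 new (l, u, g, a, l, v, e, n)
  "pakabelka" → prefix "pakabel" already present; 2 new (k, a)
  "nesarta" → 7 new (n, e, s, a, r, t, a)
  "pakabelpasar" → prefix "pakabel" already present; 5 new (p, a, s, a, r)
  "pakaroro" → prefix "paka" already present; 4 new (r, o, r, o)
  "de" → 2 new (d, e)
  "pakamorven" → prefix "paka" already present; 6 new (m, o, r, v, e, n)
Total nodes = 10 + 6 + 4 + 5 + 8 + 2 + 7 + 5 + 4 + 2 + 6 = 59

59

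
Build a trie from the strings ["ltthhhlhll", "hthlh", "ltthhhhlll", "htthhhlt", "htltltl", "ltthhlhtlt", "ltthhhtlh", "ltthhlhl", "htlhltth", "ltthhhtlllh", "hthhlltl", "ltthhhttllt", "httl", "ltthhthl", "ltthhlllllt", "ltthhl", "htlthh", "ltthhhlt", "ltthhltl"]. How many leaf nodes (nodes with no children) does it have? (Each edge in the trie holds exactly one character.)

18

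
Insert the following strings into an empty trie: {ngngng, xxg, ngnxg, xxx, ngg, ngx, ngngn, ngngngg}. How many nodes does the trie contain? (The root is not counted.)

For each word, the new-node count is its length minus the longest prefix already in the trie:
  "ngngng" → 6 new (n, g, n, g, n, g)
  "xxg" → 3 new (x, x, g)
  "ngnxg" → prefix "ngn" already present; 2 new (x, g)
  "xxx" → prefix "xx" already present; 1 new (x)
  "ngg" → prefix "ng" already present; 1 new (g)
  "ngx" → prefix "ng" already present; 1 new (x)
  "ngngn" → prefix "ngngn" already present; 0 new (none)
  "ngngngg" → prefix "ngngng" already present; 1 new (g)
Total nodes = 6 + 3 + 2 + 1 + 1 + 1 + 0 + 1 = 15

15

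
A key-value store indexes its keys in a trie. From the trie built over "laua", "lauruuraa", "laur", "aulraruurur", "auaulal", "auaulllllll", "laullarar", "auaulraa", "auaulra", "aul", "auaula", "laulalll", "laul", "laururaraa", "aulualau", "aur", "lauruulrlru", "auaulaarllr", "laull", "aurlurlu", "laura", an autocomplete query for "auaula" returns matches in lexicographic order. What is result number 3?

Words with prefix "auaula", in lexicographic order: "auaula", "auaulaarllr", "auaulal"
The 3rd is auaulal.

auaulal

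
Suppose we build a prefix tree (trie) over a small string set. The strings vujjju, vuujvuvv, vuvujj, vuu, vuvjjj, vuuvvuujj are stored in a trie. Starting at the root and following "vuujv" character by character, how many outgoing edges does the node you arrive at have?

The children of the "vuujv" node are the distinct next characters among strings starting with "vuujv".
Distinct next characters after "vuujv": u.
That node has 1 child edge.

1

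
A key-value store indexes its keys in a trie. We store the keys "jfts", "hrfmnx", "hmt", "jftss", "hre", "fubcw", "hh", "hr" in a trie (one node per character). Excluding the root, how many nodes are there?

Trie structure (* marks end of a word):
(root)
├─ f
│  └─ u
│     └─ b
│        └─ c
│           └─ w *
├─ h
│  ├─ h *
│  ├─ m
│  │  └─ t *
│  └─ r *
│     ├─ e *
│     └─ f
│        └─ m
│           └─ n
│              └─ x *
└─ j
   └─ f
      └─ t
         └─ s *
            └─ s *
Counting every labelled node above: 20.

20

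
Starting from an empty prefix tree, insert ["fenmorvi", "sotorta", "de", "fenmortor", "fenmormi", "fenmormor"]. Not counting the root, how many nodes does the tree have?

24

Count nodes per top-level branch (shared prefixes stored once):
  'd'-branch (de): 2 nodes
  'f'-branch (fenmormi, fenmormor, fenmortor, fenmorvi): 15 nodes
  's'-branch (sotorta): 7 nodes
Sum: 24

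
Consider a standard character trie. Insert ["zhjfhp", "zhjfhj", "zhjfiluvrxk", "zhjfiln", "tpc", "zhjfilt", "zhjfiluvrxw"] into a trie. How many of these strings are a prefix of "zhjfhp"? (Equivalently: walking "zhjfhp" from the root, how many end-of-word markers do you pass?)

1

Check each prefix of "zhjfhp" against the stored set — each match is an end-marker on the path.
Prefixes of the query that are stored words: "zhjfhp"
Count: 1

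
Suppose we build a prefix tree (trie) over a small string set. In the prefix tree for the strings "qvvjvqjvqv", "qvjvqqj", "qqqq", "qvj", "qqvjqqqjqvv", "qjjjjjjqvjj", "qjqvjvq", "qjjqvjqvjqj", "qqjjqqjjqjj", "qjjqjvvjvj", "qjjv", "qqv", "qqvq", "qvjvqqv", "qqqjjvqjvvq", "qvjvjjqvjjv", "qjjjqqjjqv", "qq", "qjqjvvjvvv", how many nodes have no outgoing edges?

Leaves are exactly the stored words that no other stored word extends.
Those words: "qjjjjjjqvjj", "qjjjqqjjqv", "qjjqjvvjvj", "qjjqvjqvjqj", "qjjv", "qjqjvvjvvv", "qjqvjvq", "qqjjqqjjqjj", "qqqjjvqjvvq", "qqqq", "qqvjqqqjqvv", "qqvq", "qvjvjjqvjjv", "qvjvqqj", "qvjvqqv", "qvvjvqjvqv"
Leaf count: 16

16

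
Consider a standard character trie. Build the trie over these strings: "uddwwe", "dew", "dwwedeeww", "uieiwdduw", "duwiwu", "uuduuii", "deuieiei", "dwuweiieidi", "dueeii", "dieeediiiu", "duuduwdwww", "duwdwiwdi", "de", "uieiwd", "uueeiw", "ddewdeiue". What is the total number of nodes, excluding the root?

For each word, the new-node count is its length minus the longest prefix already in the trie:
  "uddwwe" → 6 new (u, d, d, w, w, e)
  "dew" → 3 new (d, e, w)
  "dwwedeeww" → prefix "d" already present; 8 new (w, w, e, d, e, e, w, w)
  "uieiwdduw" → prefix "u" already present; 8 new (i, e, i, w, d, d, u, w)
  "duwiwu" → prefix "d" already present; 5 new (u, w, i, w, u)
  "uuduuii" → prefix "u" already present; 6 new (u, d, u, u, i, i)
  "deuieiei" → prefix "de" already present; 6 new (u, i, e, i, e, i)
  "dwuweiieidi" → prefix "dw" already present; 9 new (u, w, e, i, i, e, i, d, i)
  "dueeii" → prefix "du" already present; 4 new (e, e, i, i)
  "dieeediiiu" → prefix "d" already present; 9 new (i, e, e, e, d, i, i, i, u)
  "duuduwdwww" → prefix "du" already present; 8 new (u, d, u, w, d, w, w, w)
  "duwdwiwdi" → prefix "duw" already present; 6 new (d, w, i, w, d, i)
  "de" → prefix "de" already present; 0 new (none)
  "uieiwd" → prefix "uieiwd" already present; 0 new (none)
  "uueeiw" → prefix "uu" already present; 4 new (e, e, i, w)
  "ddewdeiue" → prefix "d" already present; 8 new (d, e, w, d, e, i, u, e)
Total nodes = 6 + 3 + 8 + 8 + 5 + 6 + 6 + 9 + 4 + 9 + 8 + 6 + 0 + 0 + 4 + 8 = 90

90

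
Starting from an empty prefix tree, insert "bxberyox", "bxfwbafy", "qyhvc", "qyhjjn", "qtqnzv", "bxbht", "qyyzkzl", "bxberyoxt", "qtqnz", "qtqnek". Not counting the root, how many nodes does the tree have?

37

Trace insertions, counting only characters that open a new branch:
  "bxberyox" → 8 new (b, x, b, e, r, y, o, x)
  "bxfwbafy" → prefix "bx" already present; 6 new (f, w, b, a, f, y)
  "qyhvc" → 5 new (q, y, h, v, c)
  "qyhjjn" → prefix "qyh" already present; 3 new (j, j, n)
  "qtqnzv" → prefix "q" already present; 5 new (t, q, n, z, v)
  "bxbht" → prefix "bxb" already present; 2 new (h, t)
  "qyyzkzl" → prefix "qy" already present; 5 new (y, z, k, z, l)
  "bxberyoxt" → prefix "bxberyox" already present; 1 new (t)
  "qtqnz" → prefix "qtqnz" already present; 0 new (none)
  "qtqnek" → prefix "qtqn" already present; 2 new (e, k)
Total nodes = 8 + 6 + 5 + 3 + 5 + 2 + 5 + 1 + 0 + 2 = 37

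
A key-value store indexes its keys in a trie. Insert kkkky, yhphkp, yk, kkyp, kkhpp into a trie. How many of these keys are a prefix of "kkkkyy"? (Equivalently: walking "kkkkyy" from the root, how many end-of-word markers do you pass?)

Check each prefix of "kkkkyy" against the stored set — each match is an end-marker on the path.
Prefixes of the query that are stored words: "kkkky"
Count: 1

1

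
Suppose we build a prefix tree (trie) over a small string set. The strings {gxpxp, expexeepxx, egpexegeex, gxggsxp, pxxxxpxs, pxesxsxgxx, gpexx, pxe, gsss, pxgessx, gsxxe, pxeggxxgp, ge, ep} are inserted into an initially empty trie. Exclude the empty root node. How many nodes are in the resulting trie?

68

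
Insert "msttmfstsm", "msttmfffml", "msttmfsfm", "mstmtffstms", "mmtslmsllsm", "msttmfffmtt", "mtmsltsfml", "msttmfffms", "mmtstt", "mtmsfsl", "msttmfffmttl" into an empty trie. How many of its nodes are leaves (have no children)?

10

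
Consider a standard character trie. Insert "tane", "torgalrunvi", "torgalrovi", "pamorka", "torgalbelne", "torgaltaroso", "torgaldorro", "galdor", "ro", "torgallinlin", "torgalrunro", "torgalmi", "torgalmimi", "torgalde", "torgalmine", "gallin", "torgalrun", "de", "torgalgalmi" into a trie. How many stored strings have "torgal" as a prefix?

13

Traverse to the node for "torgal", then collect every word in that subtree.
Words under "torgal": torgalbelne, torgalde, torgaldorro, torgalgalmi, torgallinlin, torgalmi, torgalmimi, torgalmine, torgalrovi, torgalrun, torgalrunro, torgalrunvi, torgaltaroso
Count: 13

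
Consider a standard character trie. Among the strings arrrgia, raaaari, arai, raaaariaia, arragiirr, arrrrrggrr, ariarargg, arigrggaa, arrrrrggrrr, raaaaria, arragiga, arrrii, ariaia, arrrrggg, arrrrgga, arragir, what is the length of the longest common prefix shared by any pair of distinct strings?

10

Look for the deepest trie node that still has at least two words in its subtree.
e.g. "arrrrrggrr" and "arrrrrggrrr" share the prefix "arrrrrggrr" of length 10; no pair shares a longer one.
Longest shared-prefix length: 10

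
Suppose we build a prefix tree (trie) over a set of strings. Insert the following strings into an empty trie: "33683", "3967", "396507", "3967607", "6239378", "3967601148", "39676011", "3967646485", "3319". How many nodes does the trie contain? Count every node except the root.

32

Insert word by word; a character creates a node only if that edge doesn't already exist:
  "33683" → 5 new (3, 3, 6, 8, 3)
  "3967" → prefix "3" already present; 3 new (9, 6, 7)
  "396507" → prefix "396" already present; 3 new (5, 0, 7)
  "3967607" → prefix "3967" already present; 3 new (6, 0, 7)
  "6239378" → 7 new (6, 2, 3, 9, 3, 7, 8)
  "3967601148" → prefix "396760" already present; 4 new (1, 1, 4, 8)
  "39676011" → prefix "39676011" already present; 0 new (none)
  "3967646485" → prefix "39676" already present; 5 new (4, 6, 4, 8, 5)
  "3319" → prefix "33" already present; 2 new (1, 9)
Total nodes = 5 + 3 + 3 + 3 + 7 + 4 + 0 + 5 + 2 = 32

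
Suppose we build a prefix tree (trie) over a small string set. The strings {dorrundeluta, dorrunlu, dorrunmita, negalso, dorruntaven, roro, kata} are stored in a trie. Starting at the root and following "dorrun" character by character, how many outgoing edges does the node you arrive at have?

The children of the "dorrun" node are the distinct next characters among strings starting with "dorrun".
Characters that immediately follow "dorrun" among the stored strings: {d, l, m, t}.
That node has 4 child edges.

4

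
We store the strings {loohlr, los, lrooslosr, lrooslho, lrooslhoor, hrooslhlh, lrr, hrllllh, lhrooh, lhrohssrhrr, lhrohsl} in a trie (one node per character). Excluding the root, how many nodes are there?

47

Count nodes per top-level branch (shared prefixes stored once):
  'h'-branch (hrllllh, hrooslhlh): 14 nodes
  'l'-branch (lhrohsl, lhrohssrhrr, lhrooh, loohlr, los, lrooslho, lrooslhoor, lrooslosr, lrr): 33 nodes
Sum: 47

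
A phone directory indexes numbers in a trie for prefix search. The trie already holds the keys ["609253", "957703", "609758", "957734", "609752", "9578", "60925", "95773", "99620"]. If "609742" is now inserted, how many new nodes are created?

2

Walking "609742" from the root, the first 4 characters ("6097") follow existing edges; "4" is the first miss.
So 6 − 4 = 2 new nodes.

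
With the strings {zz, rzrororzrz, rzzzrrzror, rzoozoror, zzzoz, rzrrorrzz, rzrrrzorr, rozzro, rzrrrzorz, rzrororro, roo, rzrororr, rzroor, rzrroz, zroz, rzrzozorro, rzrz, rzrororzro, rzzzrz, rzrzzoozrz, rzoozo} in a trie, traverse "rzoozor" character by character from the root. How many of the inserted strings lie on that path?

Walk "rzoozor" from the root; an end-of-word marker is hit whenever a stored word is a prefix of "rzoozor".
Prefixes of the query that are stored words: "rzoozo"
Count: 1

1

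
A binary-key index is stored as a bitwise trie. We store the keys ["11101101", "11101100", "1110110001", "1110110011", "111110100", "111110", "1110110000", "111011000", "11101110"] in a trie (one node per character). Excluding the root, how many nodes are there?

22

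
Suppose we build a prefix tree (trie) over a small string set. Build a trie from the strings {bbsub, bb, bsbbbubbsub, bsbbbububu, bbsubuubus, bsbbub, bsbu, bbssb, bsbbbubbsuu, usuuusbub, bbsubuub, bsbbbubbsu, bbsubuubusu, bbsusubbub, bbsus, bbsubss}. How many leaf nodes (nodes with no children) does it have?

10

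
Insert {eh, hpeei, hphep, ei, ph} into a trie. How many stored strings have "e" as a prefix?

Filter for entries beginning with "e":
Matches: "eh", "ei"
Count: 2

2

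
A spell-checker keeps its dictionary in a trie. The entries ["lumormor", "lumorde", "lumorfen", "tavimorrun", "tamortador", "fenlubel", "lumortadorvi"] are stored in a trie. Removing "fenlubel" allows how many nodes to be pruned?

8

Walk "fenlubel" from the leaf back toward the root, removing each node that no remaining word uses.
No other word shares any prefix with "fenlubel", so all 8 of its nodes go.
Nodes removed: 8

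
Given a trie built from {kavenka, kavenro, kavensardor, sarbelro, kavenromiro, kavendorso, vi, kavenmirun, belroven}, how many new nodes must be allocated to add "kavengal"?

Walking "kavengal" from the root, the first 5 characters ("kaven") follow existing edges; "g" is the first miss.
So 8 − 5 = 3 new nodes.

3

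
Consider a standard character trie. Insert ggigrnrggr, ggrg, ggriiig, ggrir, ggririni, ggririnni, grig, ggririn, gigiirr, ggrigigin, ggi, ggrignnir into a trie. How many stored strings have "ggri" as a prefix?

7

Walk to "ggri"; the words in its subtree are exactly those with that prefix.
Words under "ggri": ggrigigin, ggrignnir, ggriiig, ggrir, ggririn, ggririni, ggririnni
Count: 7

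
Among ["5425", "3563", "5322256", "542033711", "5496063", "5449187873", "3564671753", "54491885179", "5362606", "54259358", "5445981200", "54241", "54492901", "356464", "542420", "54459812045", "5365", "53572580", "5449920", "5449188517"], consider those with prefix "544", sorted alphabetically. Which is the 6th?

54492901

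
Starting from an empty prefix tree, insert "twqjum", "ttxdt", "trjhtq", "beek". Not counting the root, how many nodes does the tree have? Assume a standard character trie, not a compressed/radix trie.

19

Count nodes per top-level branch (shared prefixes stored once):
  'b'-branch (beek): 4 nodes
  't'-branch (trjhtq, ttxdt, twqjum): 15 nodes
Sum: 19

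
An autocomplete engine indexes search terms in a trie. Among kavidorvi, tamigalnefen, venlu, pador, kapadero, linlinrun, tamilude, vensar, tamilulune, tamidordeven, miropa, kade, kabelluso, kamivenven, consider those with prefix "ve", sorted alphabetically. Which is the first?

venlu

Words with prefix "ve", in lexicographic order: "venlu", "vensar"
The 1st is venlu.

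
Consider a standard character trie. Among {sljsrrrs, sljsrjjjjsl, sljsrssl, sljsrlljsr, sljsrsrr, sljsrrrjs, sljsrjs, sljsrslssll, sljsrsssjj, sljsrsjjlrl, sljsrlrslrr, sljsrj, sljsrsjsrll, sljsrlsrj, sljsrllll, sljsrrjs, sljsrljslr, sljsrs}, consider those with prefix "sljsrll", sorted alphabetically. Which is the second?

DFS of the "sljsrll" subtree visits, in order: "sljsrlljsr", "sljsrllll"
Position 2: sljsrllll

sljsrllll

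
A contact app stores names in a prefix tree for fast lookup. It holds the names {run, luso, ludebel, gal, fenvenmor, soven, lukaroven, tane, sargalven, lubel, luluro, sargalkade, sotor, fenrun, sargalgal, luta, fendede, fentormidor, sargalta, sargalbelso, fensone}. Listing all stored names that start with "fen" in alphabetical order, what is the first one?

Filter for "fen…" and sort: "fendede", "fenrun", "fensone", "fentormidor", "fenvenmor"
The 1st is fendede.

fendede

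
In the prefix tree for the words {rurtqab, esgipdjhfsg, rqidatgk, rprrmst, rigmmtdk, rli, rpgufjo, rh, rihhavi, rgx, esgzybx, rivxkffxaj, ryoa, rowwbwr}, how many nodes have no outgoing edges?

Leaves are exactly the stored words that no other stored word extends.
Those words: "esgipdjhfsg", "esgzybx", "rgx", "rh", "rigmmtdk", "rihhavi", "rivxkffxaj", "rli", "rowwbwr", "rpgufjo", "rprrmst", "rqidatgk", "rurtqab", "ryoa"
Leaf count: 14

14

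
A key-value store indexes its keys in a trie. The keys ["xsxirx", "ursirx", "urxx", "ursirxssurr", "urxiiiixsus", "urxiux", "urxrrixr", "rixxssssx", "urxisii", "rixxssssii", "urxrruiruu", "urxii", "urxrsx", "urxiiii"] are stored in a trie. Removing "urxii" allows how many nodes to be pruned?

Walk "urxii" from the leaf back toward the root, removing each node that no remaining word uses.
Every node on "urxii" is still needed (e.g. by "urxiiiixsus"), so nothing is freed.
Nodes removed: 0

0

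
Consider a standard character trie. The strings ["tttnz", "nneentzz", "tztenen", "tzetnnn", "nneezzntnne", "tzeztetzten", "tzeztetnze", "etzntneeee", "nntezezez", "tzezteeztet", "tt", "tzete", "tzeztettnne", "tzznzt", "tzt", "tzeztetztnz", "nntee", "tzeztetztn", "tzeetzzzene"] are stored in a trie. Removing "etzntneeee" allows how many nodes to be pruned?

A node on "etzntneeee"'s path can go only if nothing else ends at it or branches off below it.
No other word shares any prefix with "etzntneeee", so all 10 of its nodes go.
Nodes removed: 10

10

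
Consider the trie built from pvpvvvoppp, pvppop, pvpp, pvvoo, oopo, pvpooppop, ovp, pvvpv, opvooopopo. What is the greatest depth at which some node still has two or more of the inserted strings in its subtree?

4

Equivalently: take the maximum, over all pairs, of their longest common prefix length.
"pvpp" and "pvppop" agree on "pvpp" (4 characters) before diverging; nothing deeper is shared.
Longest shared-prefix length: 4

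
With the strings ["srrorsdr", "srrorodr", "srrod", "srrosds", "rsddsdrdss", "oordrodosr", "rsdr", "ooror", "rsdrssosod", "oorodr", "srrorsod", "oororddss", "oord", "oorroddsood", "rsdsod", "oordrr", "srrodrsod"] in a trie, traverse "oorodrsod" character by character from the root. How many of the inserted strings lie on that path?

Traverse "oorodrsod" character by character; count nodes along the way that are marked as word ends.
Prefixes of the query that are stored words: "oorodr"
Count: 1

1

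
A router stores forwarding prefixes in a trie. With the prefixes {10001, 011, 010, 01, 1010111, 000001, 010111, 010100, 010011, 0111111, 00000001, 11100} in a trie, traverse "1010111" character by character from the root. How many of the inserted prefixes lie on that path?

Traverse "1010111" character by character; count nodes along the way that are marked as word ends.
Prefixes of the query that are stored words: "1010111"
Count: 1

1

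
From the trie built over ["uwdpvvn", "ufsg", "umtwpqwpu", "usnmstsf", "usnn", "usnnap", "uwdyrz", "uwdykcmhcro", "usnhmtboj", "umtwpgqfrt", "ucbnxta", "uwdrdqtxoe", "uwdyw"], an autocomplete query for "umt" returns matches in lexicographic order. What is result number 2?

umtwpqwpu

DFS of the "umt" subtree visits, in order: "umtwpgqfrt", "umtwpqwpu"
Position 2: umtwpqwpu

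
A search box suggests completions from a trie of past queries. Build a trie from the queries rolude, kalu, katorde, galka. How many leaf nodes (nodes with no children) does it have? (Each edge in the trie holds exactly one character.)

4

Leaves are exactly the stored words that no other stored word extends.
Those words: "galka", "kalu", "katorde", "rolude"
Leaf count: 4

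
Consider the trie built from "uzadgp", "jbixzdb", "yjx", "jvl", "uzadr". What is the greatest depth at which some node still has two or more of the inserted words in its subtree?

4

Look for the deepest trie node that still has at least two words in its subtree.
"uzadgp" and "uzadr" agree on "uzad" (4 characters) before diverging; nothing deeper is shared.
Longest shared-prefix length: 4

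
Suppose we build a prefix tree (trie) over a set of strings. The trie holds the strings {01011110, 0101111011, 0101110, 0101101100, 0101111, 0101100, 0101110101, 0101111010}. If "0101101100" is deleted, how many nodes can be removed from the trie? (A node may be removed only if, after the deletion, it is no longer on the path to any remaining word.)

4

After clearing the end-marker at "0101101100", prune upward until reaching a node still needed by another word.
The suffix "1100" (4 nodes) is used only by "0101101100"; the node for "010110" still has the child "0", so pruning stops there.
Nodes removed: 4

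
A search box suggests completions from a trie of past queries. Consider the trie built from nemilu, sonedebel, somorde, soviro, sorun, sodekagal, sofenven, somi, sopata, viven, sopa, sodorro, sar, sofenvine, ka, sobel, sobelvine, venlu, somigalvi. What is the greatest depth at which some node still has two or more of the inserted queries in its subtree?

6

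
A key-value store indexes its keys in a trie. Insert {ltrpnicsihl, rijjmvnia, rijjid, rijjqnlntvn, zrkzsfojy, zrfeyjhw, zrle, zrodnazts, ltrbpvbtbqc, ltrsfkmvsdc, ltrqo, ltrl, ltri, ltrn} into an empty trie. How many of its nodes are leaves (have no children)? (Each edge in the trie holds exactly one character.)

Leaves are exactly the stored words that no other stored word extends.
Those words: "ltrbpvbtbqc", "ltri", "ltrl", "ltrn", "ltrpnicsihl", "ltrqo", "ltrsfkmvsdc", "rijjid", "rijjmvnia", "rijjqnlntvn", "zrfeyjhw", "zrkzsfojy", "zrle", "zrodnazts"
Leaf count: 14

14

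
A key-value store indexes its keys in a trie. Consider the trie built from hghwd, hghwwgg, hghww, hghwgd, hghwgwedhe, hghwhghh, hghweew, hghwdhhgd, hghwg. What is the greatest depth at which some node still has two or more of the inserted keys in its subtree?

Equivalently: take the maximum, over all pairs, of their longest common prefix length.
"hghwd" and "hghwdhhgd" agree on "hghwd" (5 characters) before diverging; nothing deeper is shared.
Longest shared-prefix length: 5

5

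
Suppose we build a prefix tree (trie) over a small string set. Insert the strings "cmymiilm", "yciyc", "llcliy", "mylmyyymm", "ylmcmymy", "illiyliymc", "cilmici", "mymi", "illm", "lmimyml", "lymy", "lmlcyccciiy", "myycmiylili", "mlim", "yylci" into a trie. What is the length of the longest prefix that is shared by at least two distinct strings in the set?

Look for the deepest trie node that still has at least two words in its subtree.
e.g. "illiyliymc" and "illm" share the prefix "ill" of length 3; no pair shares a longer one.
Longest shared-prefix length: 3

3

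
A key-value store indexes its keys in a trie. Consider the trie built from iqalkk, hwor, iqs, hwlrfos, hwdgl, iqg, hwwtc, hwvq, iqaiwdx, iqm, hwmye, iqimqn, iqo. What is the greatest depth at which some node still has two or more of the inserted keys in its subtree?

3

Look for the deepest trie node that still has at least two words in its subtree.
"iqaiwdx" and "iqalkk" agree on "iqa" (3 characters) before diverging; nothing deeper is shared.
Longest shared-prefix length: 3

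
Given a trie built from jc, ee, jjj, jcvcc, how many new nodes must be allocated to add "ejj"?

2

Walking "ejj" from the root, the first 1 characters ("e") follow existing edges; "j" is the first miss.
So 3 − 1 = 2 new nodes.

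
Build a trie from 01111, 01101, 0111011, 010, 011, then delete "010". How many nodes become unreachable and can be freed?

1

After clearing the end-marker at "010", prune upward until reaching a node still needed by another word.
The suffix "0" (1 node) is used only by "010"; the node for "01" still has the child "1", so pruning stops there.
Nodes removed: 1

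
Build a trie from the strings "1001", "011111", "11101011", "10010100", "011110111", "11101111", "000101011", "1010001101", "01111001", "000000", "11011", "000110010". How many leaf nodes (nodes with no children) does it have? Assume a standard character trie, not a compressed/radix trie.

Leaves are exactly the stored words that no other stored word extends.
Those words: "000000", "000101011", "000110010", "01111001", "011110111", "011111", "10010100", "1010001101", "11011", "11101011", "11101111"
Leaf count: 11

11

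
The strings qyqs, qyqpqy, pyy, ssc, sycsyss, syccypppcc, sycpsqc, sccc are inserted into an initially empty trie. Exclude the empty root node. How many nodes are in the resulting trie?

33

Trace insertions, counting only characters that open a new branch:
  "qyqs" → 4 new (q, y, q, s)
  "qyqpqy" → prefix "qyq" already present; 3 new (p, q, y)
  "pyy" → 3 new (p, y, y)
  "ssc" → 3 new (s, s, c)
  "sycsyss" → prefix "s" already present; 6 new (y, c, s, y, s, s)
  "syccypppcc" → prefix "syc" already present; 7 new (c, y, p, p, p, c, c)
  "sycpsqc" → prefix "syc" already present; 4 new (p, s, q, c)
  "sccc" → prefix "s" already present; 3 new (c, c, c)
Total nodes = 4 + 3 + 3 + 3 + 6 + 7 + 4 + 3 = 33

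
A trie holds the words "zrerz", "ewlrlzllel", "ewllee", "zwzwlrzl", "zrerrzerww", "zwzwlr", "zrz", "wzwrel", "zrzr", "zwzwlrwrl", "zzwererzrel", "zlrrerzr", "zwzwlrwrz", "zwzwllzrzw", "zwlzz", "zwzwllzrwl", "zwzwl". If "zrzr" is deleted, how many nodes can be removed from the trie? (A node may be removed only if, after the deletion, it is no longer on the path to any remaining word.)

After clearing the end-marker at "zrzr", prune upward until reaching a node still needed by another word.
The suffix "r" (1 node) is used only by "zrzr"; "zrz" is itself a stored word, so pruning stops there.
Nodes removed: 1

1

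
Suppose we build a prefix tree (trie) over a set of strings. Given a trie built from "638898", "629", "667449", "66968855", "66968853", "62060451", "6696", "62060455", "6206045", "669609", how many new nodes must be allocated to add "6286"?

2

"62" is already a path in the trie; the remaining "86" must be added.
Each of the 2 remaining characters creates one node.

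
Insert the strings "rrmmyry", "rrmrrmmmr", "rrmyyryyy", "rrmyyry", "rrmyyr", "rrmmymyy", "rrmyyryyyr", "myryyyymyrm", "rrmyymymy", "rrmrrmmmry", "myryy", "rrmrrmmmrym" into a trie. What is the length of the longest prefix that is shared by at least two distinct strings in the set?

10

The deepest shared node is where two words last agree before diverging.
"rrmrrmmmry" and "rrmrrmmmrym" agree on "rrmrrmmmry" (10 characters) before diverging; nothing deeper is shared.
Longest shared-prefix length: 10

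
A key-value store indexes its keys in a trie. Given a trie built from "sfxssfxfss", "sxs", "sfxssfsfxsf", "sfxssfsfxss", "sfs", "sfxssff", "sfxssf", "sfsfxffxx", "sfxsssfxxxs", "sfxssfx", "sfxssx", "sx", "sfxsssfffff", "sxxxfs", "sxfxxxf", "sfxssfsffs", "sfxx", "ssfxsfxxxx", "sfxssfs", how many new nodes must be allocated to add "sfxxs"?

1

The longest prefix of "sfxxs" already in the trie is "sfxx" (length 4).
Each of the 1 remaining characters creates one node.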